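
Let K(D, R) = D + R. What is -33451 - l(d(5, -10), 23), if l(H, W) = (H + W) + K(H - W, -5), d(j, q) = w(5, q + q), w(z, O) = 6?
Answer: -33458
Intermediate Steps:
d(j, q) = 6
l(H, W) = -5 + 2*H (l(H, W) = (H + W) + ((H - W) - 5) = (H + W) + (-5 + H - W) = -5 + 2*H)
-33451 - l(d(5, -10), 23) = -33451 - (-5 + 2*6) = -33451 - (-5 + 12) = -33451 - 1*7 = -33451 - 7 = -33458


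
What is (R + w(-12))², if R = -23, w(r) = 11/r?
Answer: 82369/144 ≈ 572.01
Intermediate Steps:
(R + w(-12))² = (-23 + 11/(-12))² = (-23 + 11*(-1/12))² = (-23 - 11/12)² = (-287/12)² = 82369/144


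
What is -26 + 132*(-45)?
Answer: -5966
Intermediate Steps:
-26 + 132*(-45) = -26 - 5940 = -5966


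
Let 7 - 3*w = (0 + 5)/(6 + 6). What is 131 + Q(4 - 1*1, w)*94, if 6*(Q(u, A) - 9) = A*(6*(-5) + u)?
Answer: 195/4 ≈ 48.750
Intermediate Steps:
w = 79/36 (w = 7/3 - (0 + 5)/(3*(6 + 6)) = 7/3 - 5/(3*12) = 7/3 - 1/3*5/12 = 7/3 - 5/36 = 79/36 ≈ 2.1944)
Q(u, A) = 9 + A*(-30 + u)/6 (Q(u, A) = 9 + (A*(6*(-5) + u))/6 = 9 + (A*(-30 + u))/6 = 9 + A*(-30 + u)/6)
131 + Q(4 - 1*1, w)*94 = 131 + (9 - 5*79/36 + (1/6)*(79/36)*(4 - 1*1))*94 = 131 + (9 - 395/36 + (1/6)*(79/36)*(4 - 1))*94 = 131 + (9 - 395/36 + (1/6)*(79/36)*3)*94 = 131 + (9 - 395/36 + 79/72)*94 = 131 - 7/8*94 = 131 - 329/4 = 195/4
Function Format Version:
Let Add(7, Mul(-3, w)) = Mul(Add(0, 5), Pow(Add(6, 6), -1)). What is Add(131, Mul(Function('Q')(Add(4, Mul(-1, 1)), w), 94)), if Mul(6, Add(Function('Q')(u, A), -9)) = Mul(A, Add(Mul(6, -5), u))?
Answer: Rational(195, 4) ≈ 48.750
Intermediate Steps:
w = Rational(79, 36) (w = Add(Rational(7, 3), Mul(Rational(-1, 3), Mul(Add(0, 5), Pow(Add(6, 6), -1)))) = Add(Rational(7, 3), Mul(Rational(-1, 3), Mul(5, Pow(12, -1)))) = Add(Rational(7, 3), Mul(Rational(-1, 3), Mul(5, Rational(1, 12)))) = Add(Rational(7, 3), Mul(Rational(-1, 3), Rational(5, 12))) = Add(Rational(7, 3), Rational(-5, 36)) = Rational(79, 36) ≈ 2.1944)
Function('Q')(u, A) = Add(9, Mul(Rational(1, 6), A, Add(-30, u))) (Function('Q')(u, A) = Add(9, Mul(Rational(1, 6), Mul(A, Add(Mul(6, -5), u)))) = Add(9, Mul(Rational(1, 6), Mul(A, Add(-30, u)))) = Add(9, Mul(Rational(1, 6), A, Add(-30, u))))
Add(131, Mul(Function('Q')(Add(4, Mul(-1, 1)), w), 94)) = Add(131, Mul(Add(9, Mul(-5, Rational(79, 36)), Mul(Rational(1, 6), Rational(79, 36), Add(4, Mul(-1, 1)))), 94)) = Add(131, Mul(Add(9, Rational(-395, 36), Mul(Rational(1, 6), Rational(79, 36), Add(4, -1))), 94)) = Add(131, Mul(Add(9, Rational(-395, 36), Mul(Rational(1, 6), Rational(79, 36), 3)), 94)) = Add(131, Mul(Add(9, Rational(-395, 36), Rational(79, 72)), 94)) = Add(131, Mul(Rational(-7, 8), 94)) = Add(131, Rational(-329, 4)) = Rational(195, 4)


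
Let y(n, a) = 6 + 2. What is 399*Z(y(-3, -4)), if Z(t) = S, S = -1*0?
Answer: 0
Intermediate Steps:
y(n, a) = 8
S = 0
Z(t) = 0
399*Z(y(-3, -4)) = 399*0 = 0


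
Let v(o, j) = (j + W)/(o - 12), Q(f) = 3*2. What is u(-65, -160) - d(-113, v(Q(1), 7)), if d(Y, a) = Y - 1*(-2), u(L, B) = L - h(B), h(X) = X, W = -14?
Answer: 206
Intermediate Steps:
u(L, B) = L - B
Q(f) = 6
v(o, j) = (-14 + j)/(-12 + o) (v(o, j) = (j - 14)/(o - 12) = (-14 + j)/(-12 + o))
d(Y, a) = 2 + Y (d(Y, a) = Y + 2 = 2 + Y)
u(-65, -160) - d(-113, v(Q(1), 7)) = (-65 - 1*(-160)) - (2 - 113) = (-65 + 160) - 1*(-111) = 95 + 111 = 206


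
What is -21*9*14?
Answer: -2646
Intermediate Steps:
-21*9*14 = -189*14 = -1*2646 = -2646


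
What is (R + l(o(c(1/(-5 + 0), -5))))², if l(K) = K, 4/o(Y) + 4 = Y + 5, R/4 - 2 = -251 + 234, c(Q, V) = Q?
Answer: 3025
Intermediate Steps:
R = -60 (R = 8 + 4*(-251 + 234) = 8 + 4*(-17) = 8 - 68 = -60)
o(Y) = 4/(1 + Y) (o(Y) = 4/(-4 + (Y + 5)) = 4/(-4 + (5 + Y)) = 4/(1 + Y))
(R + l(o(c(1/(-5 + 0), -5))))² = (-60 + 4/(1 + 1/(-5 + 0)))² = (-60 + 4/(1 + 1/(-5)))² = (-60 + 4/(1 - ⅕))² = (-60 + 4/(⅘))² = (-60 + 4*(5/4))² = (-60 + 5)² = (-55)² = 3025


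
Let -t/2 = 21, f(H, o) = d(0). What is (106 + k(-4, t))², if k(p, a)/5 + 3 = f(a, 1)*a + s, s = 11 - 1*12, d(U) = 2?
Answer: 111556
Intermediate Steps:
f(H, o) = 2
s = -1 (s = 11 - 12 = -1)
t = -42 (t = -2*21 = -42)
k(p, a) = -20 + 10*a (k(p, a) = -15 + 5*(2*a - 1) = -15 + 5*(-1 + 2*a) = -15 + (-5 + 10*a) = -20 + 10*a)
(106 + k(-4, t))² = (106 + (-20 + 10*(-42)))² = (106 + (-20 - 420))² = (106 - 440)² = (-334)² = 111556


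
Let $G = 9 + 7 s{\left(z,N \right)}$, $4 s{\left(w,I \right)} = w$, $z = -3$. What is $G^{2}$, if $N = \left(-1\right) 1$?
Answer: $\frac{225}{16} \approx 14.063$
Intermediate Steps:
$N = -1$
$s{\left(w,I \right)} = \frac{w}{4}$
$G = \frac{15}{4}$ ($G = 9 + 7 \cdot \frac{1}{4} \left(-3\right) = 9 + 7 \left(- \frac{3}{4}\right) = 9 - \frac{21}{4} = \frac{15}{4} \approx 3.75$)
$G^{2} = \left(\frac{15}{4}\right)^{2} = \frac{225}{16}$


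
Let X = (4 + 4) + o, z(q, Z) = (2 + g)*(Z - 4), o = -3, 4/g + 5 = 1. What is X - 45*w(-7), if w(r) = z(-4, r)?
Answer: 500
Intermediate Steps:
g = -1 (g = 4/(-5 + 1) = 4/(-4) = 4*(-¼) = -1)
z(q, Z) = -4 + Z (z(q, Z) = (2 - 1)*(Z - 4) = 1*(-4 + Z) = -4 + Z)
X = 5 (X = (4 + 4) - 3 = 8 - 3 = 5)
w(r) = -4 + r
X - 45*w(-7) = 5 - 45*(-4 - 7) = 5 - 45*(-11) = 5 + 495 = 500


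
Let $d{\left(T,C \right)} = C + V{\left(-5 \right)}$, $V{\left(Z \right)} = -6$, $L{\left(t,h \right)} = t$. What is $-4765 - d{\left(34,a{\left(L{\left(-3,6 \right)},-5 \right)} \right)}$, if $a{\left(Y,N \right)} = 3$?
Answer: $-4762$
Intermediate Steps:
$d{\left(T,C \right)} = -6 + C$ ($d{\left(T,C \right)} = C - 6 = -6 + C$)
$-4765 - d{\left(34,a{\left(L{\left(-3,6 \right)},-5 \right)} \right)} = -4765 - \left(-6 + 3\right) = -4765 - -3 = -4765 + 3 = -4762$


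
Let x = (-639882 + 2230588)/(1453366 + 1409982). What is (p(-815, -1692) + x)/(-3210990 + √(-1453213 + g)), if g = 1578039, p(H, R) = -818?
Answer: 9735405397485/38241483734411266 + 6063803*√124826/76482967468822532 ≈ 0.00025460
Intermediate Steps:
x = 4121/7418 (x = 1590706/2863348 = 1590706*(1/2863348) = 4121/7418 ≈ 0.55554)
(p(-815, -1692) + x)/(-3210990 + √(-1453213 + g)) = (-818 + 4121/7418)/(-3210990 + √(-1453213 + 1578039)) = -6063803/(7418*(-3210990 + √124826))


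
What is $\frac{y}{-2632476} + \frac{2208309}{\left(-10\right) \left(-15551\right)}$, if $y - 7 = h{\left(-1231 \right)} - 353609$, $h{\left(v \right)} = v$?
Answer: $\frac{2934250261457}{204688171380} \approx 14.335$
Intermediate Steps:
$y = -354833$ ($y = 7 - 354840 = -354833$)
$\frac{y}{-2632476} + \frac{2208309}{\left(-10\right) \left(-15551\right)} = - \frac{354833}{-2632476} + \frac{2208309}{\left(-10\right) \left(-15551\right)} = \left(-354833\right) \left(- \frac{1}{2632476}\right) + \frac{2208309}{155510} = \frac{354833}{2632476} + 2208309 \cdot \frac{1}{155510} = \frac{354833}{2632476} + \frac{2208309}{155510} = \frac{2934250261457}{204688171380}$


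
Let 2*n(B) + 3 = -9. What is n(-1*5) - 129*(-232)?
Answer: 29922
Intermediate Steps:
n(B) = -6 (n(B) = -3/2 + (1/2)*(-9) = -3/2 - 9/2 = -6)
n(-1*5) - 129*(-232) = -6 - 129*(-232) = -6 + 29928 = 29922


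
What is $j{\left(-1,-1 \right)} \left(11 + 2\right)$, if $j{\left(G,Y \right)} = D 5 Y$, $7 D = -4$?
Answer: $\frac{260}{7} \approx 37.143$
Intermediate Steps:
$D = - \frac{4}{7}$ ($D = \frac{1}{7} \left(-4\right) = - \frac{4}{7} \approx -0.57143$)
$j{\left(G,Y \right)} = - \frac{20 Y}{7}$ ($j{\left(G,Y \right)} = \left(- \frac{4}{7}\right) 5 Y = - \frac{20 Y}{7}$)
$j{\left(-1,-1 \right)} \left(11 + 2\right) = \left(- \frac{20}{7}\right) \left(-1\right) \left(11 + 2\right) = \frac{20}{7} \cdot 13 = \frac{260}{7}$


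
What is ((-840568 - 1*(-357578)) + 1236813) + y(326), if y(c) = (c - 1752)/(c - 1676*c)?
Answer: 205812525288/273025 ≈ 7.5382e+5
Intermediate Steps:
y(c) = -(-1752 + c)/(1675*c) (y(c) = (-1752 + c)/((-1675*c)) = (-1752 + c)*(-1/(1675*c)) = -(-1752 + c)/(1675*c))
((-840568 - 1*(-357578)) + 1236813) + y(326) = ((-840568 - 1*(-357578)) + 1236813) + (1/1675)*(1752 - 1*326)/326 = ((-840568 + 357578) + 1236813) + (1/1675)*(1/326)*(1752 - 326) = (-482990 + 1236813) + (1/1675)*(1/326)*1426 = 753823 + 713/273025 = 205812525288/273025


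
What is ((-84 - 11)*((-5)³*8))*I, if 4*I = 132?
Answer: 3135000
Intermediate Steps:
I = 33 (I = (¼)*132 = 33)
((-84 - 11)*((-5)³*8))*I = ((-84 - 11)*((-5)³*8))*33 = -(-11875)*8*33 = -95*(-1000)*33 = 95000*33 = 3135000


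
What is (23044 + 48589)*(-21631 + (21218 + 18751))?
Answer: 1313605954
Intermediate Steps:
(23044 + 48589)*(-21631 + (21218 + 18751)) = 71633*(-21631 + 39969) = 71633*18338 = 1313605954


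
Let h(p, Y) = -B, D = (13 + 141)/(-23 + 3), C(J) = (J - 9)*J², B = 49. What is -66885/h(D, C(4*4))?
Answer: 1365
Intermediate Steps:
C(J) = J²*(-9 + J) (C(J) = (-9 + J)*J² = J²*(-9 + J))
D = -77/10 (D = 154/(-20) = 154*(-1/20) = -77/10 ≈ -7.7000)
h(p, Y) = -49 (h(p, Y) = -1*49 = -49)
-66885/h(D, C(4*4)) = -66885/(-49) = -66885*(-1/49) = 1365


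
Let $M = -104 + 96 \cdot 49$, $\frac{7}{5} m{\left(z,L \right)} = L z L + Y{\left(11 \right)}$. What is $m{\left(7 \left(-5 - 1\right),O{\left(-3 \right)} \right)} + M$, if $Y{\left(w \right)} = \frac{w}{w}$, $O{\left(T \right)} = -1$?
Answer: $\frac{31995}{7} \approx 4570.7$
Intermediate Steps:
$Y{\left(w \right)} = 1$
$m{\left(z,L \right)} = \frac{5}{7} + \frac{5 z L^{2}}{7}$ ($m{\left(z,L \right)} = \frac{5 \left(L z L + 1\right)}{7} = \frac{5 \left(z L^{2} + 1\right)}{7} = \frac{5 \left(1 + z L^{2}\right)}{7} = \frac{5}{7} + \frac{5 z L^{2}}{7}$)
$M = 4600$ ($M = -104 + 4704 = 4600$)
$m{\left(7 \left(-5 - 1\right),O{\left(-3 \right)} \right)} + M = \left(\frac{5}{7} + \frac{5 \cdot 7 \left(-5 - 1\right) \left(-1\right)^{2}}{7}\right) + 4600 = \left(\frac{5}{7} + \frac{5}{7} \cdot 7 \left(-6\right) 1\right) + 4600 = \left(\frac{5}{7} + \frac{5}{7} \left(-42\right) 1\right) + 4600 = \left(\frac{5}{7} - 30\right) + 4600 = - \frac{205}{7} + 4600 = \frac{31995}{7}$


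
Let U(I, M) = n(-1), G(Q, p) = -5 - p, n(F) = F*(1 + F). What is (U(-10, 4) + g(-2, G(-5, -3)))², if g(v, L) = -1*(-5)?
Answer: 25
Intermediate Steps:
U(I, M) = 0 (U(I, M) = -(1 - 1) = -1*0 = 0)
g(v, L) = 5
(U(-10, 4) + g(-2, G(-5, -3)))² = (0 + 5)² = 5² = 25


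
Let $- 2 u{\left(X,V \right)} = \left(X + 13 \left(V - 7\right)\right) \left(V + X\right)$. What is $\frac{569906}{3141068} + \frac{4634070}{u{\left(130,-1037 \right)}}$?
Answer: $- \frac{5540906107889}{9573892025698} \approx -0.57875$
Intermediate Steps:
$u{\left(X,V \right)} = - \frac{\left(V + X\right) \left(-91 + X + 13 V\right)}{2}$ ($u{\left(X,V \right)} = - \frac{\left(X + 13 \left(V - 7\right)\right) \left(V + X\right)}{2} = - \frac{\left(X + 13 \left(-7 + V\right)\right) \left(V + X\right)}{2} = - \frac{\left(X + \left(-91 + 13 V\right)\right) \left(V + X\right)}{2} = - \frac{\left(-91 + X + 13 V\right) \left(V + X\right)}{2} = - \frac{\left(V + X\right) \left(-91 + X + 13 V\right)}{2}$)
$\frac{569906}{3141068} + \frac{4634070}{u{\left(130,-1037 \right)}} = \frac{569906}{3141068} + \frac{4634070}{- \frac{13 \left(-1037\right)^{2}}{2} - \frac{130^{2}}{2} + \frac{91}{2} \left(-1037\right) + \frac{91}{2} \cdot 130 - \left(-7259\right) 130} = 569906 \cdot \frac{1}{3141068} + \frac{4634070}{\left(- \frac{13}{2}\right) 1075369 - 8450 - \frac{94367}{2} + 5915 + 943670} = \frac{284953}{1570534} + \frac{4634070}{- \frac{13979797}{2} - 8450 - \frac{94367}{2} + 5915 + 943670} = \frac{284953}{1570534} + \frac{4634070}{-6095947} = \frac{284953}{1570534} + 4634070 \left(- \frac{1}{6095947}\right) = \frac{284953}{1570534} - \frac{4634070}{6095947} = - \frac{5540906107889}{9573892025698}$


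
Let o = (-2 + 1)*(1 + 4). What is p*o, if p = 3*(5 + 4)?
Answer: -135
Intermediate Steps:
p = 27 (p = 3*9 = 27)
o = -5 (o = -1*5 = -5)
p*o = 27*(-5) = -135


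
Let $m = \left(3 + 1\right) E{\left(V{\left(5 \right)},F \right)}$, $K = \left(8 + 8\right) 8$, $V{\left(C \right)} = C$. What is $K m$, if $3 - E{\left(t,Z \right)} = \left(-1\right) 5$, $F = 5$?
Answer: $4096$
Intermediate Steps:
$E{\left(t,Z \right)} = 8$ ($E{\left(t,Z \right)} = 3 - \left(-1\right) 5 = 3 - -5 = 3 + 5 = 8$)
$K = 128$ ($K = 16 \cdot 8 = 128$)
$m = 32$ ($m = \left(3 + 1\right) 8 = 4 \cdot 8 = 32$)
$K m = 128 \cdot 32 = 4096$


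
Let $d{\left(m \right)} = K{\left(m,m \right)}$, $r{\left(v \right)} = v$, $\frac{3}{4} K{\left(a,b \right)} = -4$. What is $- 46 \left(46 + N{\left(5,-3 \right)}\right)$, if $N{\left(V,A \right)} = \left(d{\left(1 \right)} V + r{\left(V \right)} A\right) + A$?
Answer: $- \frac{184}{3} \approx -61.333$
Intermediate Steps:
$K{\left(a,b \right)} = - \frac{16}{3}$ ($K{\left(a,b \right)} = \frac{4}{3} \left(-4\right) = - \frac{16}{3}$)
$d{\left(m \right)} = - \frac{16}{3}$
$N{\left(V,A \right)} = A - \frac{16 V}{3} + A V$ ($N{\left(V,A \right)} = \left(- \frac{16 V}{3} + V A\right) + A = \left(- \frac{16 V}{3} + A V\right) + A = A - \frac{16 V}{3} + A V$)
$- 46 \left(46 + N{\left(5,-3 \right)}\right) = - 46 \left(46 - \frac{134}{3}\right) = \left(-46\right) \frac{4}{3} = - \frac{184}{3}$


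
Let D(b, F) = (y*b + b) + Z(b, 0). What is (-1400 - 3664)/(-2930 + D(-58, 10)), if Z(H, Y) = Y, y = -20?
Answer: 1266/457 ≈ 2.7702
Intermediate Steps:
D(b, F) = -19*b (D(b, F) = (-20*b + b) + 0 = -19*b + 0 = -19*b)
(-1400 - 3664)/(-2930 + D(-58, 10)) = (-1400 - 3664)/(-2930 - 19*(-58)) = -5064/(-2930 + 1102) = -5064/(-1828) = -5064*(-1/1828) = 1266/457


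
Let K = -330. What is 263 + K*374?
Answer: -123157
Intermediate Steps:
263 + K*374 = 263 - 330*374 = 263 - 123420 = -123157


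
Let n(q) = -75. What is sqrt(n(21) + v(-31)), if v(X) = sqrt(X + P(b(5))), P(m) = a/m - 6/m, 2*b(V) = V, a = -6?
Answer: sqrt(-1875 + 5*I*sqrt(895))/5 ≈ 0.34517 + 8.6671*I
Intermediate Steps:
b(V) = V/2
P(m) = -12/m (P(m) = -6/m - 6/m = -12/m)
v(X) = sqrt(-24/5 + X) (v(X) = sqrt(X - 12/((1/2)*5)) = sqrt(X - 12/5/2) = sqrt(X - 12*2/5) = sqrt(X - 24/5) = sqrt(-24/5 + X))
sqrt(n(21) + v(-31)) = sqrt(-75 + sqrt(-120 + 25*(-31))/5) = sqrt(-75 + sqrt(-120 - 775)/5) = sqrt(-75 + sqrt(-895)/5) = sqrt(-75 + (I*sqrt(895))/5) = sqrt(-75 + I*sqrt(895)/5)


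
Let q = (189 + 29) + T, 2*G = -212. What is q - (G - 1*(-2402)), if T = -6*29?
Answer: -2252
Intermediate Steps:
G = -106 (G = (1/2)*(-212) = -106)
T = -174
q = 44 (q = (189 + 29) - 174 = 218 - 174 = 44)
q - (G - 1*(-2402)) = 44 - (-106 - 1*(-2402)) = 44 - (-106 + 2402) = 44 - 1*2296 = 44 - 2296 = -2252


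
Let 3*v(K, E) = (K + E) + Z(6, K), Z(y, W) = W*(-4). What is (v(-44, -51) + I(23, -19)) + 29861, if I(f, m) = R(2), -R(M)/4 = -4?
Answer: 29904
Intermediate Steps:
Z(y, W) = -4*W
R(M) = 16 (R(M) = -4*(-4) = 16)
I(f, m) = 16
v(K, E) = -K + E/3 (v(K, E) = ((K + E) - 4*K)/3 = ((E + K) - 4*K)/3 = (E - 3*K)/3 = -K + E/3)
(v(-44, -51) + I(23, -19)) + 29861 = ((-1*(-44) + (1/3)*(-51)) + 16) + 29861 = ((44 - 17) + 16) + 29861 = (27 + 16) + 29861 = 43 + 29861 = 29904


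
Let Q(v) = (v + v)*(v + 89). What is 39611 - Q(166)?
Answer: -45049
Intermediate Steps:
Q(v) = 2*v*(89 + v) (Q(v) = (2*v)*(89 + v) = 2*v*(89 + v))
39611 - Q(166) = 39611 - 2*166*(89 + 166) = 39611 - 2*166*255 = 39611 - 1*84660 = 39611 - 84660 = -45049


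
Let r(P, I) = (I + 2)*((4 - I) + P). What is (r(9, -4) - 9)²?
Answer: 1849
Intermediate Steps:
r(P, I) = (2 + I)*(4 + P - I)
(r(9, -4) - 9)² = ((8 - 1*(-4)² + 2*(-4) + 2*9 - 4*9) - 9)² = ((8 - 1*16 - 8 + 18 - 36) - 9)² = ((8 - 16 - 8 + 18 - 36) - 9)² = (-34 - 9)² = (-43)² = 1849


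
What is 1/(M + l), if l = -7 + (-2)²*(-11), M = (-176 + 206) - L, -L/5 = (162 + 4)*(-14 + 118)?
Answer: 1/86299 ≈ 1.1588e-5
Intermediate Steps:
L = -86320 (L = -5*(162 + 4)*(-14 + 118) = -830*104 = -5*17264 = -86320)
M = 86350 (M = (-176 + 206) - 1*(-86320) = 30 + 86320 = 86350)
l = -51 (l = -7 + 4*(-11) = -7 - 44 = -51)
1/(M + l) = 1/(86350 - 51) = 1/86299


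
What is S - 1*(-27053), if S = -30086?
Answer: -3033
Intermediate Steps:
S - 1*(-27053) = -30086 - 1*(-27053) = -30086 + 27053 = -3033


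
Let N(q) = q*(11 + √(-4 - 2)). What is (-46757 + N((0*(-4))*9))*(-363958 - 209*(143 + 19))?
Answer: 18600682712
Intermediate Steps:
N(q) = q*(11 + I*√6) (N(q) = q*(11 + √(-6)) = q*(11 + I*√6))
(-46757 + N((0*(-4))*9))*(-363958 - 209*(143 + 19)) = (-46757 + ((0*(-4))*9)*(11 + I*√6))*(-363958 - 209*(143 + 19)) = (-46757 + (0*9)*(11 + I*√6))*(-363958 - 209*162) = (-46757 + 0*(11 + I*√6))*(-363958 - 33858) = (-46757 + 0)*(-397816) = -46757*(-397816) = 18600682712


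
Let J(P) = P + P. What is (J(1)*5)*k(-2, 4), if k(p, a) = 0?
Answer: 0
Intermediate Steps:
J(P) = 2*P
(J(1)*5)*k(-2, 4) = ((2*1)*5)*0 = (2*5)*0 = 10*0 = 0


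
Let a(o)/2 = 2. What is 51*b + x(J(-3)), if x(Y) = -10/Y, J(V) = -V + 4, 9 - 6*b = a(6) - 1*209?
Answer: 12723/7 ≈ 1817.6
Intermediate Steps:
a(o) = 4 (a(o) = 2*2 = 4)
b = 107/3 (b = 3/2 - (4 - 1*209)/6 = 3/2 - (4 - 209)/6 = 3/2 - ⅙*(-205) = 3/2 + 205/6 = 107/3 ≈ 35.667)
J(V) = 4 - V
51*b + x(J(-3)) = 51*(107/3) - 10/(4 - 1*(-3)) = 1819 - 10/(4 + 3) = 1819 - 10/7 = 12723/7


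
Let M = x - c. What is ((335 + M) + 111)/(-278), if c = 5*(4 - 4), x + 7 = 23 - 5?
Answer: -457/278 ≈ -1.6439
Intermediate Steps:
x = 11 (x = -7 + (23 - 5) = -7 + 18 = 11)
c = 0 (c = 5*0 = 0)
M = 11 (M = 11 - 1*0 = 11 + 0 = 11)
((335 + M) + 111)/(-278) = ((335 + 11) + 111)/(-278) = (346 + 111)*(-1/278) = 457*(-1/278) = -457/278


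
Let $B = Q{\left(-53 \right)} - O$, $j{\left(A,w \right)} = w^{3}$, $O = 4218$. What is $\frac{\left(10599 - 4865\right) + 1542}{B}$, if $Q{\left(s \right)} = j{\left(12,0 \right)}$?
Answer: $- \frac{3638}{2109} \approx -1.725$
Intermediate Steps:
$Q{\left(s \right)} = 0$ ($Q{\left(s \right)} = 0^{3} = 0$)
$B = -4218$ ($B = 0 - 4218 = -4218$)
$\frac{\left(10599 - 4865\right) + 1542}{B} = \frac{\left(10599 - 4865\right) + 1542}{-4218} = \left(5734 + 1542\right) \left(- \frac{1}{4218}\right) = 7276 \left(- \frac{1}{4218}\right) = - \frac{3638}{2109}$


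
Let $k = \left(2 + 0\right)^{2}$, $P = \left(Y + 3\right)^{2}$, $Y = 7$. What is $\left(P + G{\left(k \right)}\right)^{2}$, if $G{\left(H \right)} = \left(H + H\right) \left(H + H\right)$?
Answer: $26896$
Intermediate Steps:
$P = 100$ ($P = \left(7 + 3\right)^{2} = 10^{2} = 100$)
$k = 4$ ($k = 2^{2} = 4$)
$G{\left(H \right)} = 4 H^{2}$ ($G{\left(H \right)} = 2 H 2 H = 4 H^{2}$)
$\left(P + G{\left(k \right)}\right)^{2} = \left(100 + 4 \cdot 4^{2}\right)^{2} = \left(100 + 4 \cdot 16\right)^{2} = \left(100 + 64\right)^{2} = 164^{2} = 26896$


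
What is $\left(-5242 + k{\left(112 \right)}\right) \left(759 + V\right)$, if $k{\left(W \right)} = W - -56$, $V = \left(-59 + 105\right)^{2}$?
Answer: $-14587750$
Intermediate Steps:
$V = 2116$ ($V = 46^{2} = 2116$)
$k{\left(W \right)} = 56 + W$ ($k{\left(W \right)} = W + 56 = 56 + W$)
$\left(-5242 + k{\left(112 \right)}\right) \left(759 + V\right) = \left(-5242 + \left(56 + 112\right)\right) \left(759 + 2116\right) = \left(-5242 + 168\right) 2875 = \left(-5074\right) 2875 = -14587750$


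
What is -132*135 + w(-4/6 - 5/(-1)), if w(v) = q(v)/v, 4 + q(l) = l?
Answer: -231659/13 ≈ -17820.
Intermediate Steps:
q(l) = -4 + l
w(v) = (-4 + v)/v
-132*135 + w(-4/6 - 5/(-1)) = -132*135 + (-4 + (-4/6 - 5/(-1)))/(-4/6 - 5/(-1)) = -17820 + (-4 + (-4*⅙ - 5*(-1)))/(-4*⅙ - 5*(-1)) = -17820 + (-4 + (-⅔ + 5))/(-⅔ + 5) = -17820 + (-4 + 13/3)/(13/3) = -17820 + (3/13)*(⅓) = -17820 + 1/13 = -231659/13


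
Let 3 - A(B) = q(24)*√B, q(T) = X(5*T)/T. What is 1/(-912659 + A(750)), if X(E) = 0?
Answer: -1/912656 ≈ -1.0957e-6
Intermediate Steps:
q(T) = 0 (q(T) = 0/T = 0)
A(B) = 3 (A(B) = 3 - 0*√B = 3 - 1*0 = 3 + 0 = 3)
1/(-912659 + A(750)) = 1/(-912659 + 3) = 1/(-912656) = -1/912656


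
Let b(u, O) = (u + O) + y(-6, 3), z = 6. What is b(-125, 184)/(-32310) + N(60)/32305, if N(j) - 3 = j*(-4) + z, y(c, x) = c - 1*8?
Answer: -28309/3313570 ≈ -0.0085434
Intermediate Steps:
y(c, x) = -8 + c (y(c, x) = c - 8 = -8 + c)
b(u, O) = -14 + O + u (b(u, O) = (u + O) + (-8 - 6) = (O + u) - 14 = -14 + O + u)
N(j) = 9 - 4*j (N(j) = 3 + (j*(-4) + 6) = 3 + (-4*j + 6) = 3 + (6 - 4*j) = 9 - 4*j)
b(-125, 184)/(-32310) + N(60)/32305 = (-14 + 184 - 125)/(-32310) + (9 - 4*60)/32305 = 45*(-1/32310) + (9 - 240)*(1/32305) = -1/718 - 231*1/32305 = -1/718 - 33/4615 = -28309/3313570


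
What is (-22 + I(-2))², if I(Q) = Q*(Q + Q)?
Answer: 196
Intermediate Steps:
I(Q) = 2*Q² (I(Q) = Q*(2*Q) = 2*Q²)
(-22 + I(-2))² = (-22 + 2*(-2)²)² = (-22 + 2*4)² = (-22 + 8)² = (-14)² = 196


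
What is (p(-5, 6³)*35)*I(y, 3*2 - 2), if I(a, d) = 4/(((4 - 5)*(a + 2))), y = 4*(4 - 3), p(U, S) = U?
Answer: 350/3 ≈ 116.67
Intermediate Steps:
y = 4 (y = 4*1 = 4)
I(a, d) = 4/(-2 - a) (I(a, d) = 4/((-(2 + a))) = 4/(-2 - a))
(p(-5, 6³)*35)*I(y, 3*2 - 2) = (-5*35)*(-4/(2 + 4)) = -(-700)/6 = -175*(-⅔) = 350/3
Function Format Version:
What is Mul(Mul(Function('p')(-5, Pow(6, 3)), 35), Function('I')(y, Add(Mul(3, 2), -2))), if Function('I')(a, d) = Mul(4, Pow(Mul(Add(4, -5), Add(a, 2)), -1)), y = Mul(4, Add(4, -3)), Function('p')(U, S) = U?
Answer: Rational(350, 3) ≈ 116.67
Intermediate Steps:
y = 4 (y = Mul(4, 1) = 4)
Function('I')(a, d) = Mul(4, Pow(Add(-2, Mul(-1, a)), -1)) (Function('I')(a, d) = Mul(4, Pow(Mul(-1, Add(2, a)), -1)) = Mul(4, Pow(Add(-2, Mul(-1, a)), -1)))
Mul(Mul(Function('p')(-5, Pow(6, 3)), 35), Function('I')(y, Add(Mul(3, 2), -2))) = Mul(Mul(-5, 35), Mul(-4, Pow(Add(2, 4), -1))) = Mul(-175, Mul(-4, Pow(6, -1))) = Mul(-175, Mul(-4, Rational(1, 6))) = Mul(-175, Rational(-2, 3)) = Rational(350, 3)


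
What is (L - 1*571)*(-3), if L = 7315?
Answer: -20232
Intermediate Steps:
(L - 1*571)*(-3) = (7315 - 1*571)*(-3) = (7315 - 571)*(-3) = 6744*(-3) = -20232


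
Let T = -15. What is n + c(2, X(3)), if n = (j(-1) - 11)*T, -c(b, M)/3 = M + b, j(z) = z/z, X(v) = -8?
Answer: 168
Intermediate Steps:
j(z) = 1
c(b, M) = -3*M - 3*b (c(b, M) = -3*(M + b) = -3*M - 3*b)
n = 150 (n = (1 - 11)*(-15) = -10*(-15) = 150)
n + c(2, X(3)) = 150 + (-3*(-8) - 3*2) = 150 + (24 - 6) = 150 + 18 = 168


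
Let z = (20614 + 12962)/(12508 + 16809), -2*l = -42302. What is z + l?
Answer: 620117443/29317 ≈ 21152.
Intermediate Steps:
l = 21151 (l = -1/2*(-42302) = 21151)
z = 33576/29317 ≈ 1.1453
z + l = 33576/29317 + 21151 = 620117443/29317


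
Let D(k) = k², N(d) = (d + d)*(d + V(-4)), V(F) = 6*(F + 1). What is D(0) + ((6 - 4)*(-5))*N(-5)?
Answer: -2300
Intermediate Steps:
V(F) = 6 + 6*F (V(F) = 6*(1 + F) = 6 + 6*F)
N(d) = 2*d*(-18 + d) (N(d) = (d + d)*(d + (6 + 6*(-4))) = (2*d)*(d + (6 - 24)) = (2*d)*(d - 18) = (2*d)*(-18 + d) = 2*d*(-18 + d))
D(0) + ((6 - 4)*(-5))*N(-5) = 0² + ((6 - 4)*(-5))*(2*(-5)*(-18 - 5)) = 0 + (2*(-5))*(2*(-5)*(-23)) = 0 - 10*230 = 0 - 2300 = -2300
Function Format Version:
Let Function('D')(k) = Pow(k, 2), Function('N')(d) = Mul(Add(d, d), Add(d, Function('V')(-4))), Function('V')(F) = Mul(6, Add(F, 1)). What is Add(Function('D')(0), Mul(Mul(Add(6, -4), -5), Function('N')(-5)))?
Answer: -2300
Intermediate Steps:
Function('V')(F) = Add(6, Mul(6, F)) (Function('V')(F) = Mul(6, Add(1, F)) = Add(6, Mul(6, F)))
Function('N')(d) = Mul(2, d, Add(-18, d)) (Function('N')(d) = Mul(Add(d, d), Add(d, Add(6, Mul(6, -4)))) = Mul(Mul(2, d), Add(d, Add(6, -24))) = Mul(Mul(2, d), Add(d, -18)) = Mul(Mul(2, d), Add(-18, d)) = Mul(2, d, Add(-18, d)))
Add(Function('D')(0), Mul(Mul(Add(6, -4), -5), Function('N')(-5))) = Add(Pow(0, 2), Mul(Mul(Add(6, -4), -5), Mul(2, -5, Add(-18, -5)))) = Add(0, Mul(Mul(2, -5), Mul(2, -5, -23))) = Add(0, Mul(-10, 230)) = Add(0, -2300) = -2300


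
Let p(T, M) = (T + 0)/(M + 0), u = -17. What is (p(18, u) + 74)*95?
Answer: 117800/17 ≈ 6929.4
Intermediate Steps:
p(T, M) = T/M
(p(18, u) + 74)*95 = (18/(-17) + 74)*95 = (18*(-1/17) + 74)*95 = (-18/17 + 74)*95 = (1240/17)*95 = 117800/17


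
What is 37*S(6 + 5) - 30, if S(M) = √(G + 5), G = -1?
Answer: 44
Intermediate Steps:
S(M) = 2 (S(M) = √(-1 + 5) = √4 = 2)
37*S(6 + 5) - 30 = 37*2 - 30 = 74 - 30 = 44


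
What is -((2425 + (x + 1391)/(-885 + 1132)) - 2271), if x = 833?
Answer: -40262/247 ≈ -163.00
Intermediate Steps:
-((2425 + (x + 1391)/(-885 + 1132)) - 2271) = -((2425 + (833 + 1391)/(-885 + 1132)) - 2271) = -((2425 + 2224/247) - 2271) = -(601199/247 - 2271) = -1*40262/247 = -40262/247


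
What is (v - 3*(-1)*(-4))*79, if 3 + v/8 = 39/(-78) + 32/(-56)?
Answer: -24648/7 ≈ -3521.1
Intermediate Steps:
v = -228/7 (v = -24 + 8*(39/(-78) + 32/(-56)) = -24 + 8*(39*(-1/78) + 32*(-1/56)) = -24 + 8*(-1/2 - 4/7) = -24 + 8*(-15/14) = -24 - 60/7 = -228/7 ≈ -32.571)
(v - 3*(-1)*(-4))*79 = (-228/7 - 3*(-1)*(-4))*79 = (-228/7 + 3*(-4))*79 = (-228/7 - 12)*79 = -312/7*79 = -24648/7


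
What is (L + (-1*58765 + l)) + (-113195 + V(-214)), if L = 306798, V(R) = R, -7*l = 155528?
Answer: 786840/7 ≈ 1.1241e+5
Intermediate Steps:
l = -155528/7 (l = -⅐*155528 = -155528/7 ≈ -22218.)
(L + (-1*58765 + l)) + (-113195 + V(-214)) = (306798 + (-1*58765 - 155528/7)) + (-113195 - 214) = (306798 + (-58765 - 155528/7)) - 113409 = (306798 - 566883/7) - 113409 = 1580703/7 - 113409 = 786840/7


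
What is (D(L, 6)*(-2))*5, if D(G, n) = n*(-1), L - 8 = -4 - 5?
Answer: 60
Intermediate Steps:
L = -1 (L = 8 + (-4 - 5) = 8 - 9 = -1)
D(G, n) = -n
(D(L, 6)*(-2))*5 = (-1*6*(-2))*5 = -6*(-2)*5 = 12*5 = 60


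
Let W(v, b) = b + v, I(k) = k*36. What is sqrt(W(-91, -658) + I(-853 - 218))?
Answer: I*sqrt(39305) ≈ 198.25*I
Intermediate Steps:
I(k) = 36*k
sqrt(W(-91, -658) + I(-853 - 218)) = sqrt((-658 - 91) + 36*(-853 - 218)) = sqrt(-749 + 36*(-1071)) = sqrt(-749 - 38556) = sqrt(-39305) = I*sqrt(39305)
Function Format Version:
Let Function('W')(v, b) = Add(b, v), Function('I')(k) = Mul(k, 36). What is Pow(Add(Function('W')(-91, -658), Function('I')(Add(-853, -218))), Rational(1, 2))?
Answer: Mul(I, Pow(39305, Rational(1, 2))) ≈ Mul(198.25, I)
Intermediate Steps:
Function('I')(k) = Mul(36, k)
Pow(Add(Function('W')(-91, -658), Function('I')(Add(-853, -218))), Rational(1, 2)) = Pow(Add(Add(-658, -91), Mul(36, Add(-853, -218))), Rational(1, 2)) = Pow(Add(-749, Mul(36, -1071)), Rational(1, 2)) = Pow(Add(-749, -38556), Rational(1, 2)) = Pow(-39305, Rational(1, 2)) = Mul(I, Pow(39305, Rational(1, 2)))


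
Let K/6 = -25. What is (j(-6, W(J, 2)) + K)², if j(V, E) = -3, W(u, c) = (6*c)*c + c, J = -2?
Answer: 23409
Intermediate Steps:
K = -150 (K = 6*(-25) = -150)
W(u, c) = c + 6*c² (W(u, c) = 6*c² + c = c + 6*c²)
(j(-6, W(J, 2)) + K)² = (-3 - 150)² = (-153)² = 23409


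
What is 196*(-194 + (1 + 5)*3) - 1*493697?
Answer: -528193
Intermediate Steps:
196*(-194 + (1 + 5)*3) - 1*493697 = 196*(-194 + 6*3) - 493697 = 196*(-194 + 18) - 493697 = 196*(-176) - 493697 = -34496 - 493697 = -528193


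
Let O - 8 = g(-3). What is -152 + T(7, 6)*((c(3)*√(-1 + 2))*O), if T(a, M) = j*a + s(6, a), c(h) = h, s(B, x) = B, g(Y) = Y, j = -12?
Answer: -1322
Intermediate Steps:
O = 5 (O = 8 - 3 = 5)
T(a, M) = 6 - 12*a (T(a, M) = -12*a + 6 = 6 - 12*a)
-152 + T(7, 6)*((c(3)*√(-1 + 2))*O) = -152 + (6 - 12*7)*((3*√(-1 + 2))*5) = -152 + (6 - 84)*((3*√1)*5) = -152 - 78*3*1*5 = -152 - 234*5 = -152 - 78*15 = -152 - 1170 = -1322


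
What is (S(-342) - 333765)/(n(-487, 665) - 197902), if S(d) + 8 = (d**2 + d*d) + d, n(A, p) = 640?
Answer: 100187/197262 ≈ 0.50789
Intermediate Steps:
S(d) = -8 + d + 2*d**2 (S(d) = -8 + ((d**2 + d*d) + d) = -8 + ((d**2 + d**2) + d) = -8 + (2*d**2 + d) = -8 + (d + 2*d**2) = -8 + d + 2*d**2)
(S(-342) - 333765)/(n(-487, 665) - 197902) = ((-8 - 342 + 2*(-342)**2) - 333765)/(640 - 197902) = ((-8 - 342 + 2*116964) - 333765)/(-197262) = ((-8 - 342 + 233928) - 333765)*(-1/197262) = (233578 - 333765)*(-1/197262) = -100187*(-1/197262) = 100187/197262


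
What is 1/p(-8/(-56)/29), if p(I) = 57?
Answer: 1/57 ≈ 0.017544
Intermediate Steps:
1/p(-8/(-56)/29) = 1/57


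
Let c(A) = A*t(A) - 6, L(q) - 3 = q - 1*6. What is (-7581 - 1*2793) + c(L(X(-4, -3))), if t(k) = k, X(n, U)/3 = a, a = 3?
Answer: -10344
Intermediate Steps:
X(n, U) = 9 (X(n, U) = 3*3 = 9)
L(q) = -3 + q (L(q) = 3 + (q - 1*6) = 3 + (q - 6) = 3 + (-6 + q) = -3 + q)
c(A) = -6 + A² (c(A) = A*A - 6 = A² - 6 = -6 + A²)
(-7581 - 1*2793) + c(L(X(-4, -3))) = (-7581 - 1*2793) + (-6 + (-3 + 9)²) = (-7581 - 2793) + (-6 + 6²) = -10374 + (-6 + 36) = -10374 + 30 = -10344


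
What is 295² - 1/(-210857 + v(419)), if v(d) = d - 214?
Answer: 18331990301/210652 ≈ 87025.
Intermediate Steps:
v(d) = -214 + d
295² - 1/(-210857 + v(419)) = 295² - 1/(-210857 + (-214 + 419)) = 87025 - 1/(-210857 + 205) = 87025 - 1/(-210652) = 87025 - 1*(-1/210652) = 87025 + 1/210652 = 18331990301/210652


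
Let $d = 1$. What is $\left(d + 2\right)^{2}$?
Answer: $9$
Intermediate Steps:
$\left(d + 2\right)^{2} = \left(1 + 2\right)^{2} = 3^{2} = 9$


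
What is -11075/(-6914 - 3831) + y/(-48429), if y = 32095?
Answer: 38298080/104073921 ≈ 0.36799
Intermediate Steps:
-11075/(-6914 - 3831) + y/(-48429) = -11075/(-6914 - 3831) + 32095/(-48429) = -11075/(-10745) + 32095*(-1/48429) = -11075*(-1/10745) - 32095/48429 = 2215/2149 - 32095/48429 = 38298080/104073921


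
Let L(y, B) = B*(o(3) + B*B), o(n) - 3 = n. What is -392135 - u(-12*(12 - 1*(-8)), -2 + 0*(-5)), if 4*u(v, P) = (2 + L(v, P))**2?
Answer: -392216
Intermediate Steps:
o(n) = 3 + n
L(y, B) = B*(6 + B**2) (L(y, B) = B*((3 + 3) + B*B) = B*(6 + B**2))
u(v, P) = (2 + P*(6 + P**2))**2/4
-392135 - u(-12*(12 - 1*(-8)), -2 + 0*(-5)) = -392135 - (2 + (-2 + 0*(-5))*(6 + (-2 + 0*(-5))**2))**2/4 = -392135 - (2 + (-2 + 0)*(6 + (-2 + 0)**2))**2/4 = -392135 - (2 - 2*(6 + (-2)**2))**2/4 = -392135 - (2 - 2*(6 + 4))**2/4 = -392135 - (2 - 2*10)**2/4 = -392135 - (2 - 20)**2/4 = -392135 - (-18)**2/4 = -392135 - 324/4 = -392135 - 1*81 = -392135 - 81 = -392216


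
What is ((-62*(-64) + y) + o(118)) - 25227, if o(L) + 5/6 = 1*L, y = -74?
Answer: -127295/6 ≈ -21216.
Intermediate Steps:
o(L) = -⅚ + L (o(L) = -⅚ + 1*L = -⅚ + L)
((-62*(-64) + y) + o(118)) - 25227 = ((-62*(-64) - 74) + (-⅚ + 118)) - 25227 = ((3968 - 74) + 703/6) - 25227 = (3894 + 703/6) - 25227 = 24067/6 - 25227 = -127295/6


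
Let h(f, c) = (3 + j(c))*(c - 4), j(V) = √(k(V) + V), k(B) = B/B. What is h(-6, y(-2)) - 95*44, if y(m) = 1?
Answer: -4189 - 3*√2 ≈ -4193.2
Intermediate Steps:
k(B) = 1
j(V) = √(1 + V)
h(f, c) = (-4 + c)*(3 + √(1 + c)) (h(f, c) = (3 + √(1 + c))*(c - 4) = (3 + √(1 + c))*(-4 + c) = (-4 + c)*(3 + √(1 + c)))
h(-6, y(-2)) - 95*44 = (-12 - 4*√(1 + 1) + 3*1 + 1*√(1 + 1)) - 95*44 = (-12 - 4*√2 + 3 + 1*√2) - 4180 = (-12 - 4*√2 + 3 + √2) - 4180 = (-9 - 3*√2) - 4180 = -4189 - 3*√2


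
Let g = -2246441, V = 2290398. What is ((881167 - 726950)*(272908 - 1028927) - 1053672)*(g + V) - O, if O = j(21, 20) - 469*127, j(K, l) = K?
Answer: -5125036117381273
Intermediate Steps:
O = -59542 (O = 21 - 469*127 = 21 - 59563 = -59542)
((881167 - 726950)*(272908 - 1028927) - 1053672)*(g + V) - O = ((881167 - 726950)*(272908 - 1028927) - 1053672)*(-2246441 + 2290398) - 1*(-59542) = (154217*(-756019) - 1053672)*43957 + 59542 = (-116590982123 - 1053672)*43957 + 59542 = -116592035795*43957 + 59542 = -5125036117440815 + 59542 = -5125036117381273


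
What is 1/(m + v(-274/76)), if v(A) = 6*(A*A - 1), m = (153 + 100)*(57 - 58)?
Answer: -722/130691 ≈ -0.0055245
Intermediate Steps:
m = -253 (m = 253*(-1) = -253)
v(A) = -6 + 6*A² (v(A) = 6*(A² - 1) = 6*(-1 + A²) = -6 + 6*A²)
1/(m + v(-274/76)) = 1/(-253 + (-6 + 6*(-274/76)²)) = 1/(-253 + (-6 + 6*(-274*1/76)²)) = 1/(-253 + (-6 + 6*(-137/38)²)) = 1/(-253 + (-6 + 6*(18769/1444))) = 1/(-253 + (-6 + 56307/722)) = 1/(-253 + 51975/722) = 1/(-130691/722) = -722/130691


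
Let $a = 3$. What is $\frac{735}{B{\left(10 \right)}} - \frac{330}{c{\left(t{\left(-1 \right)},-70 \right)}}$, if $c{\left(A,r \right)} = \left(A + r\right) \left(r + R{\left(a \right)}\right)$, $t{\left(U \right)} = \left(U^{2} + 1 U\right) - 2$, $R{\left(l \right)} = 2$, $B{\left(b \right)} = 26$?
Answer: $\frac{299165}{10608} \approx 28.202$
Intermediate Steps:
$t{\left(U \right)} = -2 + U + U^{2}$ ($t{\left(U \right)} = \left(U^{2} + U\right) - 2 = \left(U + U^{2}\right) - 2 = -2 + U + U^{2}$)
$c{\left(A,r \right)} = \left(2 + r\right) \left(A + r\right)$ ($c{\left(A,r \right)} = \left(A + r\right) \left(r + 2\right) = \left(A + r\right) \left(2 + r\right) = \left(2 + r\right) \left(A + r\right)$)
$\frac{735}{B{\left(10 \right)}} - \frac{330}{c{\left(t{\left(-1 \right)},-70 \right)}} = \frac{735}{26} - \frac{330}{\left(-70\right)^{2} + 2 \left(-2 - 1 + \left(-1\right)^{2}\right) + 2 \left(-70\right) + \left(-2 - 1 + \left(-1\right)^{2}\right) \left(-70\right)} = 735 \cdot \frac{1}{26} - \frac{330}{4900 + 2 \left(-2 - 1 + 1\right) - 140 + \left(-2 - 1 + 1\right) \left(-70\right)} = \frac{735}{26} - \frac{330}{4900 + 2 \left(-2\right) - 140 - -140} = \frac{735}{26} - \frac{330}{4900 - 4 - 140 + 140} = \frac{735}{26} - \frac{330}{4896} = \frac{735}{26} - \frac{55}{816} = \frac{299165}{10608}$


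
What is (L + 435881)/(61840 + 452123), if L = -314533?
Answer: 121348/513963 ≈ 0.23610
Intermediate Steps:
(L + 435881)/(61840 + 452123) = (-314533 + 435881)/(61840 + 452123) = 121348/513963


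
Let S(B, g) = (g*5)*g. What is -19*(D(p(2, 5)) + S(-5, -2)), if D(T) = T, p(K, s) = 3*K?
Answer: -494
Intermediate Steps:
S(B, g) = 5*g² (S(B, g) = (5*g)*g = 5*g²)
-19*(D(p(2, 5)) + S(-5, -2)) = -19*(3*2 + 5*(-2)²) = -19*(6 + 5*4) = -19*(6 + 20) = -19*26 = -494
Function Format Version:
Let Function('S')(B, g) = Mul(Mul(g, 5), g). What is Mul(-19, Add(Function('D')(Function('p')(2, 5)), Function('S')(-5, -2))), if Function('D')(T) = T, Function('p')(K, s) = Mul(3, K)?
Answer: -494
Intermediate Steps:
Function('S')(B, g) = Mul(5, Pow(g, 2)) (Function('S')(B, g) = Mul(Mul(5, g), g) = Mul(5, Pow(g, 2)))
Mul(-19, Add(Function('D')(Function('p')(2, 5)), Function('S')(-5, -2))) = Mul(-19, Add(Mul(3, 2), Mul(5, Pow(-2, 2)))) = Mul(-19, Add(6, Mul(5, 4))) = Mul(-19, Add(6, 20)) = Mul(-19, 26) = -494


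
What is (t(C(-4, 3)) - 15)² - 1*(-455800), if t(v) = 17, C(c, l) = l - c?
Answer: 455804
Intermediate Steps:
(t(C(-4, 3)) - 15)² - 1*(-455800) = (17 - 15)² - 1*(-455800) = 2² + 455800 = 4 + 455800 = 455804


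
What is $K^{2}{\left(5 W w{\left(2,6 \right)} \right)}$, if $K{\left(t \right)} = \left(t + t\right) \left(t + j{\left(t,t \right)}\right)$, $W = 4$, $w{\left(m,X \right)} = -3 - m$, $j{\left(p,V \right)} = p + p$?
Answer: $3600000000$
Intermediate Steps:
$j{\left(p,V \right)} = 2 p$
$K{\left(t \right)} = 6 t^{2}$ ($K{\left(t \right)} = \left(t + t\right) \left(t + 2 t\right) = 2 t 3 t = 6 t^{2}$)
$K^{2}{\left(5 W w{\left(2,6 \right)} \right)} = \left(6 \left(5 \cdot 4 \left(-3 - 2\right)\right)^{2}\right)^{2} = \left(6 \left(20 \left(-3 - 2\right)\right)^{2}\right)^{2} = \left(6 \left(20 \left(-5\right)\right)^{2}\right)^{2} = \left(6 \left(-100\right)^{2}\right)^{2} = \left(6 \cdot 10000\right)^{2} = 60000^{2} = 3600000000$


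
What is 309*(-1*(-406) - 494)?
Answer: -27192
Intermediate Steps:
309*(-1*(-406) - 494) = 309*(406 - 494) = 309*(-88) = -27192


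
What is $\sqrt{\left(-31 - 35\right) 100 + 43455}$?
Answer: $9 \sqrt{455} \approx 191.98$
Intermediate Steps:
$\sqrt{\left(-31 - 35\right) 100 + 43455} = \sqrt{\left(-66\right) 100 + 43455} = \sqrt{-6600 + 43455} = \sqrt{36855} = 9 \sqrt{455}$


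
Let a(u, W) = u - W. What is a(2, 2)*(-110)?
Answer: 0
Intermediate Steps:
a(2, 2)*(-110) = (2 - 1*2)*(-110) = (2 - 2)*(-110) = 0*(-110) = 0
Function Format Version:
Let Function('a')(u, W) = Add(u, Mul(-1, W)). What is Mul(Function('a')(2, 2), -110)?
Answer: 0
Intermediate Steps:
Mul(Function('a')(2, 2), -110) = Mul(Add(2, Mul(-1, 2)), -110) = Mul(Add(2, -2), -110) = Mul(0, -110) = 0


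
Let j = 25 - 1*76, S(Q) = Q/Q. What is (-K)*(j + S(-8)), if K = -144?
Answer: -7200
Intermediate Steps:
S(Q) = 1
j = -51 (j = 25 - 76 = -51)
(-K)*(j + S(-8)) = (-1*(-144))*(-51 + 1) = 144*(-50) = -7200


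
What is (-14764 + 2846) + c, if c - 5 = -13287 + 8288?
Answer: -16912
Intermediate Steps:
c = -4994 (c = 5 + (-13287 + 8288) = 5 - 4999 = -4994)
(-14764 + 2846) + c = (-14764 + 2846) - 4994 = -11918 - 4994 = -16912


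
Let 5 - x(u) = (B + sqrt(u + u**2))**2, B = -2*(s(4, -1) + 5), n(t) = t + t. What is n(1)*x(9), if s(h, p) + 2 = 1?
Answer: -298 + 96*sqrt(10) ≈ 5.5787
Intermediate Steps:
s(h, p) = -1 (s(h, p) = -2 + 1 = -1)
n(t) = 2*t
B = -8 (B = -2*(-1 + 5) = -2*4 = -8)
x(u) = 5 - (-8 + sqrt(u + u**2))**2
n(1)*x(9) = (2*1)*(5 - (-8 + sqrt(9*(1 + 9)))**2) = 2*(5 - (-8 + sqrt(9*10))**2) = 2*(5 - (-8 + sqrt(90))**2) = 2*(5 - (-8 + 3*sqrt(10))**2) = 10 - 2*(-8 + 3*sqrt(10))**2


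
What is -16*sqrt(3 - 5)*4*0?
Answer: 0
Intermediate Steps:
-16*sqrt(3 - 5)*4*0 = -16*sqrt(-2)*4*0 = -16*I*sqrt(2)*4*0 = -64*I*sqrt(2)*0 = 0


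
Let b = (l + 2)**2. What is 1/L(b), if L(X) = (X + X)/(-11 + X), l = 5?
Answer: 19/49 ≈ 0.38775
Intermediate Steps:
b = 49 (b = (5 + 2)**2 = 7**2 = 49)
L(X) = 2*X/(-11 + X) (L(X) = (2*X)/(-11 + X) = 2*X/(-11 + X))
1/L(b) = 1/(2*49/(-11 + 49)) = 1/(2*49/38) = 1/(2*49*(1/38)) = 1/(49/19) = 19/49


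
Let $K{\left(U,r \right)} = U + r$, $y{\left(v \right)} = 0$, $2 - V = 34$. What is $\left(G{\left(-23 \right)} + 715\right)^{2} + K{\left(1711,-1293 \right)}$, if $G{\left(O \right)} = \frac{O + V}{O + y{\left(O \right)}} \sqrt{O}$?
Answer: $\frac{11764764}{23} + \frac{78650 i \sqrt{23}}{23} \approx 5.1151 \cdot 10^{5} + 16400.0 i$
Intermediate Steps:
$V = -32$ ($V = 2 - 34 = -32$)
$G{\left(O \right)} = \frac{-32 + O}{\sqrt{O}}$ ($G{\left(O \right)} = \frac{O - 32}{O + 0} \sqrt{O} = \frac{-32 + O}{O} \sqrt{O} = \frac{-32 + O}{\sqrt{O}}$)
$\left(G{\left(-23 \right)} + 715\right)^{2} + K{\left(1711,-1293 \right)} = \left(\frac{-32 - 23}{i \sqrt{23}} + 715\right)^{2} + \left(1711 - 1293\right) = \left(- \frac{i \sqrt{23}}{23} \left(-55\right) + 715\right)^{2} + 418 = \left(\frac{55 i \sqrt{23}}{23} + 715\right)^{2} + 418 = \left(715 + \frac{55 i \sqrt{23}}{23}\right)^{2} + 418 = 418 + \left(715 + \frac{55 i \sqrt{23}}{23}\right)^{2}$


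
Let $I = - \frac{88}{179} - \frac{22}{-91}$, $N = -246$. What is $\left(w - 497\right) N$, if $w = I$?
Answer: $\frac{1992526938}{16289} \approx 1.2232 \cdot 10^{5}$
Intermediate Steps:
$I = - \frac{4070}{16289}$ ($I = \left(-88\right) \frac{1}{179} - - \frac{22}{91} = - \frac{88}{179} + \frac{22}{91} = - \frac{4070}{16289} \approx -0.24986$)
$w = - \frac{4070}{16289} \approx -0.24986$
$\left(w - 497\right) N = \left(- \frac{4070}{16289} - 497\right) \left(-246\right) = \left(- \frac{8099703}{16289}\right) \left(-246\right) = \frac{1992526938}{16289}$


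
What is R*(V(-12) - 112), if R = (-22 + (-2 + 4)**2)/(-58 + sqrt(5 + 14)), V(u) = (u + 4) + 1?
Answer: -41412/1115 - 714*sqrt(19)/1115 ≈ -39.932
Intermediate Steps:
V(u) = 5 + u (V(u) = (4 + u) + 1 = 5 + u)
R = -18/(-58 + sqrt(19)) (R = (-22 + 2**2)/(-58 + sqrt(19)) = (-22 + 4)/(-58 + sqrt(19)) = -18/(-58 + sqrt(19)) ≈ 0.33556)
R*(V(-12) - 112) = (348/1115 + 6*sqrt(19)/1115)*((5 - 12) - 112) = (348/1115 + 6*sqrt(19)/1115)*(-7 - 112) = (348/1115 + 6*sqrt(19)/1115)*(-119) = -41412/1115 - 714*sqrt(19)/1115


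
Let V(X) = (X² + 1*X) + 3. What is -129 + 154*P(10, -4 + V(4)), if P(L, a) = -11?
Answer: -1823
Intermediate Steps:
V(X) = 3 + X + X² (V(X) = (X² + X) + 3 = (X + X²) + 3 = 3 + X + X²)
-129 + 154*P(10, -4 + V(4)) = -129 + 154*(-11) = -129 - 1694 = -1823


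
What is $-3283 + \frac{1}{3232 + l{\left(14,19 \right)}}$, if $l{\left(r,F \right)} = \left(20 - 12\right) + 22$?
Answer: $- \frac{10709145}{3262} \approx -3283.0$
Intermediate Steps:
$l{\left(r,F \right)} = 30$ ($l{\left(r,F \right)} = 8 + 22 = 30$)
$-3283 + \frac{1}{3232 + l{\left(14,19 \right)}} = -3283 + \frac{1}{3232 + 30} = -3283 + \frac{1}{3262} = - \frac{10709145}{3262}$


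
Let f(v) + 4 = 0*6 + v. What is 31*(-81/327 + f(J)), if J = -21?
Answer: -85312/109 ≈ -782.68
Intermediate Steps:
f(v) = -4 + v (f(v) = -4 + (0*6 + v) = -4 + (0 + v) = -4 + v)
31*(-81/327 + f(J)) = 31*(-81/327 + (-4 - 21)) = 31*(-81*1/327 - 25) = 31*(-27/109 - 25) = 31*(-2752/109) = -85312/109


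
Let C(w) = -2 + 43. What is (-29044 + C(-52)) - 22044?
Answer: -51047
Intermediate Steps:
C(w) = 41
(-29044 + C(-52)) - 22044 = (-29044 + 41) - 22044 = -29003 - 22044 = -51047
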